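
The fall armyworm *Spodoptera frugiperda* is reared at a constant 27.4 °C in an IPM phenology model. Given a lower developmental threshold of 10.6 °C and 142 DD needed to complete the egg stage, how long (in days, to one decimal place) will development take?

8.5 days

Daily accumulation = 27.4 − 10.6 = 16.8 DD/day.
Duration = 142 / 16.8 = 8.452 ≈ 8.5 days.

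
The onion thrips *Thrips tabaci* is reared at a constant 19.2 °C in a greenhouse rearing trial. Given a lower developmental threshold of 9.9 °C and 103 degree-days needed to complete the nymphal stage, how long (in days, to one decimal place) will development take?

Daily accumulation = 19.2 − 9.9 = 9.3 DD/day.
Duration = 103 / 9.3 = 11.075 ≈ 11.1 days.

11.1 days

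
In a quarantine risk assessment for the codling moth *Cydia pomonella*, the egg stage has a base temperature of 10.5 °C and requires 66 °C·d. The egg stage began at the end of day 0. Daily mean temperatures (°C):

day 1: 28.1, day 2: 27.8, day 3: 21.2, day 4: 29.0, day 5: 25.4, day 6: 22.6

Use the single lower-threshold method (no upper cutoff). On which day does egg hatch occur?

Daily DD above 10.5 °C: 17.6, 17.3, 10.7, 18.5, 14.9, 12.1.
Cumulative: 17.6, 34.9, 45.6, 64.1, 79.0, 91.1.
The total first reaches 66 DD on day 5.

day 5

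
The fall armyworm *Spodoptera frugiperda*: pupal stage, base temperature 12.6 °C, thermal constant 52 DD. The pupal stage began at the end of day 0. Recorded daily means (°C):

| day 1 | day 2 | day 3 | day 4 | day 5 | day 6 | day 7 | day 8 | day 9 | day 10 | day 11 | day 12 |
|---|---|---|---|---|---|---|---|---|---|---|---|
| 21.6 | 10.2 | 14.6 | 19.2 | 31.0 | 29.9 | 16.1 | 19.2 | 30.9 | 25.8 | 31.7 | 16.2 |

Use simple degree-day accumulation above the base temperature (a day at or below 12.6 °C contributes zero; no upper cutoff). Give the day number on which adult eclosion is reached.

day 6

Daily DD above 12.6 °C: 9.0, 0.0, 2.0, 6.6, 18.4, 17.3, 3.5, 6.6, 18.3, 13.2, 19.1, 3.6.
Cumulative: 9.0, 9.0, 11.0, 17.6, 36.0, 53.3, 56.8, 63.4, 81.7, 94.9, 114.0, 117.6.
The total first reaches 52 DD on day 6.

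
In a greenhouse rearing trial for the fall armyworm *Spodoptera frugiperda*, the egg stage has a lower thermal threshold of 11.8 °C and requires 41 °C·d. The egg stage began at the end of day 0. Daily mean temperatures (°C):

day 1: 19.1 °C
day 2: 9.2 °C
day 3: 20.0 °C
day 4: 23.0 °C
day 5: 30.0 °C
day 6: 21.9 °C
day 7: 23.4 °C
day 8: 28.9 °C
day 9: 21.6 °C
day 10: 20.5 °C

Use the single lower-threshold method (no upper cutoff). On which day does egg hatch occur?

Daily DD above 11.8 °C: 7.3, 0.0, 8.2, 11.2, 18.2, 10.1, 11.6, 17.1, 9.8, 8.7.
Cumulative: 7.3, 7.3, 15.5, 26.7, 44.9, 55.0, 66.6, 83.7, 93.5, 102.2.
The total first reaches 41 DD on day 5.

day 5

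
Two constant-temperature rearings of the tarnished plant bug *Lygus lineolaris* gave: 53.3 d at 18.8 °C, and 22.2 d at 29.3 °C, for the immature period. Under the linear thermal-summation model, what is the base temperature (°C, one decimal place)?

Under the model K = D·(T − T_b), so D₁·(T₁ − T_b) = D₂·(T₂ − T_b).
53.3·(18.8 − T_b) = 22.2·(29.3 − T_b)
T_b = (53.3·18.8 − 22.2·29.3) / (53.3 − 22.2) = 351.58 / 31.1 = 11.305 °C ≈ 11.3 °C.

11.3 °C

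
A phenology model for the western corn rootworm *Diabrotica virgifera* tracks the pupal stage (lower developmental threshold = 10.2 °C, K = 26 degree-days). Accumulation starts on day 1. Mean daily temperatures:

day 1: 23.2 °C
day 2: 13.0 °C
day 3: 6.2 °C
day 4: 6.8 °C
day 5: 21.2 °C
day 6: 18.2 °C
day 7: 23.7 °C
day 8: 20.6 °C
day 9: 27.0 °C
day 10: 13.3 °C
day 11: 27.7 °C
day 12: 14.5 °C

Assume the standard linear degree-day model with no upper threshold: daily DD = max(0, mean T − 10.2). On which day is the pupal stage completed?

Daily DD above 10.2 °C: 13.0, 2.8, 0.0, 0.0, 11.0, 8.0, 13.5, 10.4, 16.8, 3.1, 17.5, 4.3.
Cumulative: 13.0, 15.8, 15.8, 15.8, 26.8, 34.8, 48.3, 58.7, 75.5, 78.6, 96.1, 100.4.
The total first reaches 26 DD on day 5.

day 5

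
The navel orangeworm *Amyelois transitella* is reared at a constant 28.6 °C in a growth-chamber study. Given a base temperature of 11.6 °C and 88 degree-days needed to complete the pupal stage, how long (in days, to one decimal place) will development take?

5.2 days

Daily accumulation = 28.6 − 11.6 = 17.0 DD/day.
Duration = 88 / 17.0 = 5.176 ≈ 5.2 days.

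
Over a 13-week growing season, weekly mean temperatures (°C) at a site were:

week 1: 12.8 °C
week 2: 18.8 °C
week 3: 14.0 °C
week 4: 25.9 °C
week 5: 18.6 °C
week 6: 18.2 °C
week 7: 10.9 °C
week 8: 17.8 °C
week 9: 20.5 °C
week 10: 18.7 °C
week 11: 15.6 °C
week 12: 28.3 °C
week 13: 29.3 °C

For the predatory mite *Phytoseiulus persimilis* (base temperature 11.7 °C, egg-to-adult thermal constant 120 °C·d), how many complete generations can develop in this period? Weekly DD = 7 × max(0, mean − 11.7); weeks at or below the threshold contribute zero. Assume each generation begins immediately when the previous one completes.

Weekly DD (7 × max(0, T̄ − 11.7)): 7.7, 49.7, 16.1, 99.4, 48.3, 45.5, 0.0, 42.7, 61.6, 49.0, 27.3, 116.2, 123.2.
Season total = 686.7 DD.
Complete generations = ⌊686.7 / 120⌋ = 5.

5 generations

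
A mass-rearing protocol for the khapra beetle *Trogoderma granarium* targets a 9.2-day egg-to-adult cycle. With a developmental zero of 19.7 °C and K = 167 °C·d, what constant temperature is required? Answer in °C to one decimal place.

37.9 °C

Required daily accumulation = 167 / 9.2 = 18.152 DD/day.
T = T_base + 18.152 = 19.7 + 18.152 = 37.852 ≈ 37.9 °C.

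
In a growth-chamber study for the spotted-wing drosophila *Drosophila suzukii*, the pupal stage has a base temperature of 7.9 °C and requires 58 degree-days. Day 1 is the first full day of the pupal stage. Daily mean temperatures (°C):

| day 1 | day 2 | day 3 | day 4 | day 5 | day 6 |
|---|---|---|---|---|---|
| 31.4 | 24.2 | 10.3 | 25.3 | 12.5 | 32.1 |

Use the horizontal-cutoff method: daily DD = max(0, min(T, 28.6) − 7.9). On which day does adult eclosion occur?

Daily DD above 7.9 °C (capped at 20.7): 20.7, 16.3, 2.4, 17.4, 4.6, 20.7.
Cumulative: 20.7, 37.0, 39.4, 56.8, 61.4, 82.1.
The total first reaches 58 DD on day 5.

day 5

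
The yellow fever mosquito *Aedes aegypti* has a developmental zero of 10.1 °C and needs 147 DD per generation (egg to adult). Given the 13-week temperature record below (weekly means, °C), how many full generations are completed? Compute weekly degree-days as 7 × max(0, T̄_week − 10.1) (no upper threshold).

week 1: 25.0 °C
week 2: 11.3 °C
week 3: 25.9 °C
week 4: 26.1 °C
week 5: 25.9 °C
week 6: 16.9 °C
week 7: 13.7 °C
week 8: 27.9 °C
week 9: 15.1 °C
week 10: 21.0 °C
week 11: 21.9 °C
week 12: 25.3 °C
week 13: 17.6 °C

6 generations

Weekly DD (7 × max(0, T̄ − 10.1)): 104.3, 8.4, 110.6, 112.0, 110.6, 47.6, 25.2, 124.6, 35.0, 76.3, 82.6, 106.4, 52.5.
Season total = 996.1 DD.
Complete generations = ⌊996.1 / 147⌋ = 6.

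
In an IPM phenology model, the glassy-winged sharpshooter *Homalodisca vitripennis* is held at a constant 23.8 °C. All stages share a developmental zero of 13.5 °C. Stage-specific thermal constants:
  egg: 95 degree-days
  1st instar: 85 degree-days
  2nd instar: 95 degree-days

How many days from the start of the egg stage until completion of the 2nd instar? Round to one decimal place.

Daily accumulation at 23.8 °C = 23.8 − 13.5 = 10.3 DD/day.
Total K = 95 + 85 + 95 = 275 DD.
Total duration = 275 / 10.3 = 26.699 ≈ 26.7 days.

26.7 days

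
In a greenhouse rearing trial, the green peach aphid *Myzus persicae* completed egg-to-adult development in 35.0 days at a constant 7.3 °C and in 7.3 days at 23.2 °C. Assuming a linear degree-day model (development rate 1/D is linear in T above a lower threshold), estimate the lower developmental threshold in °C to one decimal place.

Under the model K = D·(T − T_b), so D₁·(T₁ − T_b) = D₂·(T₂ − T_b).
35.0·(7.3 − T_b) = 7.3·(23.2 − T_b)
T_b = (35.0·7.3 − 7.3·23.2) / (35.0 − 7.3) = 86.14 / 27.7 = 3.110 °C ≈ 3.1 °C.

3.1 °C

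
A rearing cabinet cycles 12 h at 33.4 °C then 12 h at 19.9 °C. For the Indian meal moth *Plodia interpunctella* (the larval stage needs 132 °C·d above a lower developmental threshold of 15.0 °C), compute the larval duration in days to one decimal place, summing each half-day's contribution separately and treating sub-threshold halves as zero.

Day half: max(0, 33.4 − 15.0) × 0.5 = 18.4 × 0.5 = 9.20 DD.
Night half: max(0, 19.9 − 15.0) × 0.5 = 4.9 × 0.5 = 2.45 DD.
Per 24 h: 11.65 DD/day.
Duration = 132 / 11.65 = 11.330 ≈ 11.3 days.

11.3 days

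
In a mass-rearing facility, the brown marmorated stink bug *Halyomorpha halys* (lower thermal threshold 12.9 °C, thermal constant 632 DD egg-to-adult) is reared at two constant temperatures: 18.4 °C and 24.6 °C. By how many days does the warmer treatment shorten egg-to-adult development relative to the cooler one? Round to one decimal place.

60.9 days

At 18.4 °C: 632 / (18.4 − 12.9) = 632 / 5.5 = 114.909 d.
At 24.6 °C: 632 / (24.6 − 12.9) = 632 / 11.7 = 54.017 d.
Difference = |114.909 − 54.017| = 60.892 ≈ 60.9 days.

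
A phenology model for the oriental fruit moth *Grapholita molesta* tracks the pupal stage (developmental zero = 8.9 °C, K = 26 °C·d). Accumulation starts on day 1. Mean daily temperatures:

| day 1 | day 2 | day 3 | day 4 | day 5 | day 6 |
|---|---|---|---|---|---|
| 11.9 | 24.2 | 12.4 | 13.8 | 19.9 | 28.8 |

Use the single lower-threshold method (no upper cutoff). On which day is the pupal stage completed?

Daily DD above 8.9 °C: 3.0, 15.3, 3.5, 4.9, 11.0, 19.9.
Cumulative: 3.0, 18.3, 21.8, 26.7, 37.7, 57.6.
The total first reaches 26 DD on day 4.

day 4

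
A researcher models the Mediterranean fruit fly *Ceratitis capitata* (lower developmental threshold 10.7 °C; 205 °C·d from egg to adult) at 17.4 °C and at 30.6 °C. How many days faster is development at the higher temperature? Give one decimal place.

At 17.4 °C: 205 / (17.4 − 10.7) = 205 / 6.7 = 30.597 d.
At 30.6 °C: 205 / (30.6 − 10.7) = 205 / 19.9 = 10.302 d.
Difference = |30.597 − 10.302| = 20.296 ≈ 20.3 days.

20.3 days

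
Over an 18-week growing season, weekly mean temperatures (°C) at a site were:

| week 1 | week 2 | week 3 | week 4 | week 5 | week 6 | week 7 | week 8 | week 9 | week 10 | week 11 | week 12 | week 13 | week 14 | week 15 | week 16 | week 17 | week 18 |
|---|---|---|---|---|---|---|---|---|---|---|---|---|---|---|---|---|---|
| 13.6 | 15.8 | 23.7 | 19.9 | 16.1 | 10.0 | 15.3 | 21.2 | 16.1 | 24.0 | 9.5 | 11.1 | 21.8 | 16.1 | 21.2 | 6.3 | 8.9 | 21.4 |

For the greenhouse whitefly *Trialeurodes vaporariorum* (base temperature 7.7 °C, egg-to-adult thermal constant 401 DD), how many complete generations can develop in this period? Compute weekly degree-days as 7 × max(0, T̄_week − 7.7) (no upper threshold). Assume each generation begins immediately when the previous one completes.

2 generations

Weekly DD (7 × max(0, T̄ − 7.7)): 41.3, 56.7, 112.0, 85.4, 58.8, 16.1, 53.2, 94.5, 58.8, 114.1, 12.6, 23.8, 98.7, 58.8, 94.5, 0.0, 8.4, 95.9.
Season total = 1083.6 DD.
Complete generations = ⌊1083.6 / 401⌋ = 2.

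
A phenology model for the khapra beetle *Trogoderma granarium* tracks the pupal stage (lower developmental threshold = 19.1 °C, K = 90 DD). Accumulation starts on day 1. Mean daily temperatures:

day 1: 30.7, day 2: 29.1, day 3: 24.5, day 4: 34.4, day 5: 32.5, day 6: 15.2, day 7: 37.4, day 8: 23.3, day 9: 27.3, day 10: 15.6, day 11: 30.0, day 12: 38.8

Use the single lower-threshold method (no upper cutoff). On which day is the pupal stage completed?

day 11

Daily DD above 19.1 °C: 11.6, 10.0, 5.4, 15.3, 13.4, 0.0, 18.3, 4.2, 8.2, 0.0, 10.9, 19.7.
Cumulative: 11.6, 21.6, 27.0, 42.3, 55.7, 55.7, 74.0, 78.2, 86.4, 86.4, 97.3, 117.0.
The total first reaches 90 DD on day 11.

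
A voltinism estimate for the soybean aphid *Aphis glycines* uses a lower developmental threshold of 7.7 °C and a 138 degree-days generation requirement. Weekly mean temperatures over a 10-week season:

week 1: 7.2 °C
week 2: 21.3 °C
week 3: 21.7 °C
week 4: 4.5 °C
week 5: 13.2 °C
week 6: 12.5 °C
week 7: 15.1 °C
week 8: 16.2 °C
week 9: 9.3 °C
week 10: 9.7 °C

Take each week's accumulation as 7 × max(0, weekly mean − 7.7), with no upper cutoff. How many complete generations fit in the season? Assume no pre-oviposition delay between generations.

Weekly DD (7 × max(0, T̄ − 7.7)): 0.0, 95.2, 98.0, 0.0, 38.5, 33.6, 51.8, 59.5, 11.2, 14.0.
Season total = 401.8 DD.
Complete generations = ⌊401.8 / 138⌋ = 2.

2 generations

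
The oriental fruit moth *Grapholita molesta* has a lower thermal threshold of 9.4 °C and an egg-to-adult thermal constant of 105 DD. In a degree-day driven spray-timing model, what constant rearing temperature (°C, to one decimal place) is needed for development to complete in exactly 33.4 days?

Required daily accumulation = 105 / 33.4 = 3.144 DD/day.
T = T_base + 3.144 = 9.4 + 3.144 = 12.544 ≈ 12.5 °C.

12.5 °C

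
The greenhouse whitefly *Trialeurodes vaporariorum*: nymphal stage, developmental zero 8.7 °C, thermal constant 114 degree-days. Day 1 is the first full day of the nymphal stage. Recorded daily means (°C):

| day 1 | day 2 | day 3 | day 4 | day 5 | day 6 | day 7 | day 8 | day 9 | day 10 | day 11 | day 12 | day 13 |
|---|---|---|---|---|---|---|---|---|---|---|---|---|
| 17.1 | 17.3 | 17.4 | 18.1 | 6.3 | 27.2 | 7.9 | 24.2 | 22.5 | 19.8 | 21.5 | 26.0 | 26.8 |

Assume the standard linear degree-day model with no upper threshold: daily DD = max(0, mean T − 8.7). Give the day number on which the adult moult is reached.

Daily DD above 8.7 °C: 8.4, 8.6, 8.7, 9.4, 0.0, 18.5, 0.0, 15.5, 13.8, 11.1, 12.8, 17.3, 18.1.
Cumulative: 8.4, 17.0, 25.7, 35.1, 35.1, 53.6, 53.6, 69.1, 82.9, 94.0, 106.8, 124.1, 142.2.
The total first reaches 114 DD on day 12.

day 12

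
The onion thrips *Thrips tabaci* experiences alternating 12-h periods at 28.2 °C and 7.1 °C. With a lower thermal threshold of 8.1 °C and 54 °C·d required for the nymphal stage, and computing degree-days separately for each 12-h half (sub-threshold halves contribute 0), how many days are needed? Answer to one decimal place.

Day half: max(0, 28.2 − 8.1) × 0.5 = 20.1 × 0.5 = 10.05 DD.
Night half: max(0, 7.1 − 8.1) × 0.5 = 0.0 × 0.5 = 0.00 DD.
Per 24 h: 10.05 DD/day.
Duration = 54 / 10.05 = 5.373 ≈ 5.4 days.

5.4 days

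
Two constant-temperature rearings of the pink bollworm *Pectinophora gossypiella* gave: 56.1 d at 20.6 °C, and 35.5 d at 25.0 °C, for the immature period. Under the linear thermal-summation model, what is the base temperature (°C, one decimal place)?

Equal thermal constants: D₁(T₁ − T_b) = D₂(T₂ − T_b).
56.1·(20.6 − T_b) = 35.5·(25.0 − T_b)
T_b = (56.1·20.6 − 35.5·25.0) / (56.1 − 35.5) = 268.16 / 20.6 = 13.017 °C ≈ 13.0 °C.

13.0 °C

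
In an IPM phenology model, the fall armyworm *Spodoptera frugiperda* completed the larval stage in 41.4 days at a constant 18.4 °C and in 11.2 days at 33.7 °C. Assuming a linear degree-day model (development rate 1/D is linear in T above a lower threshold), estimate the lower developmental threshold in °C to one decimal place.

12.7 °C

Equal thermal constants: D₁(T₁ − T_b) = D₂(T₂ − T_b).
41.4·(18.4 − T_b) = 11.2·(33.7 − T_b)
T_b = (41.4·18.4 − 11.2·33.7) / (41.4 − 11.2) = 384.32 / 30.2 = 12.726 °C ≈ 12.7 °C.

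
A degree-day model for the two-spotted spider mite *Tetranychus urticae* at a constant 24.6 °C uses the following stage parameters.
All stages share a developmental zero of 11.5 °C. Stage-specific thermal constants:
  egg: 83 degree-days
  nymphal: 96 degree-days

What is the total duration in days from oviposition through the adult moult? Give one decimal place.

13.7 days

Daily accumulation at 24.6 °C = 24.6 − 11.5 = 13.1 DD/day.
Total K = 83 + 96 = 179 DD.
Total duration = 179 / 13.1 = 13.664 ≈ 13.7 days.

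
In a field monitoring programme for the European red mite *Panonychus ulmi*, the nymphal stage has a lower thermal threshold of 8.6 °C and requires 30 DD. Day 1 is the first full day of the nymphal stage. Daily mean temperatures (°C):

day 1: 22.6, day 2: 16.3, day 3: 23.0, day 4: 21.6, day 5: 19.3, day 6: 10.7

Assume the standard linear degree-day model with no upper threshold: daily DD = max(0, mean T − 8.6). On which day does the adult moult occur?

Daily DD above 8.6 °C: 14.0, 7.7, 14.4, 13.0, 10.7, 2.1.
Cumulative: 14.0, 21.7, 36.1, 49.1, 59.8, 61.9.
The total first reaches 30 DD on day 3.

day 3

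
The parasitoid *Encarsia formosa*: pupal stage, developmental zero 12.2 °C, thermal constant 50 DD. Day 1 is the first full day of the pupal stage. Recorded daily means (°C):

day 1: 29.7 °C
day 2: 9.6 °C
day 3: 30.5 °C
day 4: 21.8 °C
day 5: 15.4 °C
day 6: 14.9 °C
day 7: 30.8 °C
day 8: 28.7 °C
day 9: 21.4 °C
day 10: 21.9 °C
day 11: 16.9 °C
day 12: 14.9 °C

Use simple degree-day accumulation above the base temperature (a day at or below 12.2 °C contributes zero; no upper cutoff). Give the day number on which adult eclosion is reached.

Daily DD above 12.2 °C: 17.5, 0.0, 18.3, 9.6, 3.2, 2.7, 18.6, 16.5, 9.2, 9.7, 4.7, 2.7.
Cumulative: 17.5, 17.5, 35.8, 45.4, 48.6, 51.3, 69.9, 86.4, 95.6, 105.3, 110.0, 112.7.
The total first reaches 50 DD on day 6.

day 6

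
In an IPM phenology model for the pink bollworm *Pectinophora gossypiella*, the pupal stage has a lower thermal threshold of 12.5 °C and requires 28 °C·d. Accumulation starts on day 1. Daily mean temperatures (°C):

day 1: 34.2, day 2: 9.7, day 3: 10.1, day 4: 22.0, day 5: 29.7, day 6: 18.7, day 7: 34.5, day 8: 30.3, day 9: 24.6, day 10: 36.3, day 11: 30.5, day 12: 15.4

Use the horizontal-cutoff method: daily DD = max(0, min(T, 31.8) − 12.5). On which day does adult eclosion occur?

Daily DD above 12.5 °C (capped at 19.3): 19.3, 0.0, 0.0, 9.5, 17.2, 6.2, 19.3, 17.8, 12.1, 19.3, 18.0, 2.9.
Cumulative: 19.3, 19.3, 19.3, 28.8, 46.0, 52.2, 71.5, 89.3, 101.4, 120.7, 138.7, 141.6.
The total first reaches 28 DD on day 4.

day 4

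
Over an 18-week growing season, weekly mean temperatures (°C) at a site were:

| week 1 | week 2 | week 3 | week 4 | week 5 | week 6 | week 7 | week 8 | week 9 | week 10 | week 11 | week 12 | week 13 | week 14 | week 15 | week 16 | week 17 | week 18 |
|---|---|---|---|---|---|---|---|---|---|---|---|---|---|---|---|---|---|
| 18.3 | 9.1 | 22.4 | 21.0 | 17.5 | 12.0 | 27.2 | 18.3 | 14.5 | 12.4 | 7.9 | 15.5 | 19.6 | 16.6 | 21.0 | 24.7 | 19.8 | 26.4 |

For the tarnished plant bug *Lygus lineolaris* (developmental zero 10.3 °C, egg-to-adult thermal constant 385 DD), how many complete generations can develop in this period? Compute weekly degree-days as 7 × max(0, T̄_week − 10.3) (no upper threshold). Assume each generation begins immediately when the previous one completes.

2 generations

Weekly DD (7 × max(0, T̄ − 10.3)): 56.0, 0.0, 84.7, 74.9, 50.4, 11.9, 118.3, 56.0, 29.4, 14.7, 0.0, 36.4, 65.1, 44.1, 74.9, 100.8, 66.5, 112.7.
Season total = 996.8 DD.
Complete generations = ⌊996.8 / 385⌋ = 2.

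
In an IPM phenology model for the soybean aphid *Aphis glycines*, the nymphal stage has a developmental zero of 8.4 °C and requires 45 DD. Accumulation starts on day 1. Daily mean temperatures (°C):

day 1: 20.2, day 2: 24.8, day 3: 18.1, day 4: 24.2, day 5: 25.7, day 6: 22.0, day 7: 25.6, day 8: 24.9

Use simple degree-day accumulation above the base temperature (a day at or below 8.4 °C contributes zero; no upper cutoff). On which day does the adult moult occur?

day 4

Daily DD above 8.4 °C: 11.8, 16.4, 9.7, 15.8, 17.3, 13.6, 17.2, 16.5.
Cumulative: 11.8, 28.2, 37.9, 53.7, 71.0, 84.6, 101.8, 118.3.
The total first reaches 45 DD on day 4.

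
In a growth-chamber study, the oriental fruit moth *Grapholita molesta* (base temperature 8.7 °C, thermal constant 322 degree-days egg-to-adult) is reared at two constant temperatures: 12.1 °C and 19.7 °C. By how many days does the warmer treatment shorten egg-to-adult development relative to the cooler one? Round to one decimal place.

At 12.1 °C: 322 / (12.1 − 8.7) = 322 / 3.4 = 94.706 d.
At 19.7 °C: 322 / (19.7 − 8.7) = 322 / 11.0 = 29.273 d.
Difference = |94.706 − 29.273| = 65.433 ≈ 65.4 days.

65.4 days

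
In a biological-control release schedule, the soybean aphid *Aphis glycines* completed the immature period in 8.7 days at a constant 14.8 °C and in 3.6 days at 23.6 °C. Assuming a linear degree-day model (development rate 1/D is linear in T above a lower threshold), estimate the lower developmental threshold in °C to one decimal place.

8.6 °C

Equal thermal constants: D₁(T₁ − T_b) = D₂(T₂ − T_b).
8.7·(14.8 − T_b) = 3.6·(23.6 − T_b)
T_b = (8.7·14.8 − 3.6·23.6) / (8.7 − 3.6) = 43.80 / 5.1 = 8.588 °C ≈ 8.6 °C.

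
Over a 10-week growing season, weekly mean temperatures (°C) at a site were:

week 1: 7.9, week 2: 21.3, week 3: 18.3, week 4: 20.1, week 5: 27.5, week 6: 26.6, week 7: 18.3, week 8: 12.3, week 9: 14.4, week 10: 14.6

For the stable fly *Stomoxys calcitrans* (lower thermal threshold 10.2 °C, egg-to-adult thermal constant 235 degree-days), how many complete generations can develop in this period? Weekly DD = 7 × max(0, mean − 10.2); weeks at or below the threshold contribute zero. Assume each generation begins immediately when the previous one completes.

Weekly DD (7 × max(0, T̄ − 10.2)): 0.0, 77.7, 56.7, 69.3, 121.1, 114.8, 56.7, 14.7, 29.4, 30.8.
Season total = 571.2 DD.
Complete generations = ⌊571.2 / 235⌋ = 2.

2 generations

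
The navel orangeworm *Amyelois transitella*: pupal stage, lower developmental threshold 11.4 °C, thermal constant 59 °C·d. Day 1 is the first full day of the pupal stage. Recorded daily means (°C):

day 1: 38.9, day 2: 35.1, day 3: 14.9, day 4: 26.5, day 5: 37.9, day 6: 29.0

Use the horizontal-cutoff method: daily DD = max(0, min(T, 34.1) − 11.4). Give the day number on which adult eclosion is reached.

Daily DD above 11.4 °C (capped at 22.7): 22.7, 22.7, 3.5, 15.1, 22.7, 17.6.
Cumulative: 22.7, 45.4, 48.9, 64.0, 86.7, 104.3.
The total first reaches 59 DD on day 4.

day 4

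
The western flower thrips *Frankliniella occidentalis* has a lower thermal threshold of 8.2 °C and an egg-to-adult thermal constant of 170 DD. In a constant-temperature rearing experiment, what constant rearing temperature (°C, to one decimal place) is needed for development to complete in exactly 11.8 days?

Required daily accumulation = 170 / 11.8 = 14.407 DD/day.
T = T_base + 14.407 = 8.2 + 14.407 = 22.607 ≈ 22.6 °C.

22.6 °C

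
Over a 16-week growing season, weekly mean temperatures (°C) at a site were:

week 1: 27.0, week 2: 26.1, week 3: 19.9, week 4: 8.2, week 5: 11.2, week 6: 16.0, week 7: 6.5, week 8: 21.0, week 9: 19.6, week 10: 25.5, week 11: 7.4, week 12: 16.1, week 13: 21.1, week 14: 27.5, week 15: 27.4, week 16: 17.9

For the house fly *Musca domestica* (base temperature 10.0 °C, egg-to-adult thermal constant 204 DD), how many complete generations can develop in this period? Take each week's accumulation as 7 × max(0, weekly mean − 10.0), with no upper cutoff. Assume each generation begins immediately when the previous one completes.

Weekly DD (7 × max(0, T̄ − 10.0)): 119.0, 112.7, 69.3, 0.0, 8.4, 42.0, 0.0, 77.0, 67.2, 108.5, 0.0, 42.7, 77.7, 122.5, 121.8, 55.3.
Season total = 1024.1 DD.
Complete generations = ⌊1024.1 / 204⌋ = 5.

5 generations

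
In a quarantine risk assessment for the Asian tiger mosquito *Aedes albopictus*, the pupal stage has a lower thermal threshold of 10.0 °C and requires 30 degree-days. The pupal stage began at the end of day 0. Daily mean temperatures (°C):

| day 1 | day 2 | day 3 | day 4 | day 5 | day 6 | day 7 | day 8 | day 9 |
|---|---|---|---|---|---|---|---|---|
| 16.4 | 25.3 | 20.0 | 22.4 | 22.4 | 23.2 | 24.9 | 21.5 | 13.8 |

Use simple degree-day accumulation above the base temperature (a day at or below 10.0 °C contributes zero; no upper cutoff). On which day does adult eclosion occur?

Daily DD above 10.0 °C: 6.4, 15.3, 10.0, 12.4, 12.4, 13.2, 14.9, 11.5, 3.8.
Cumulative: 6.4, 21.7, 31.7, 44.1, 56.5, 69.7, 84.6, 96.1, 99.9.
The total first reaches 30 DD on day 3.

day 3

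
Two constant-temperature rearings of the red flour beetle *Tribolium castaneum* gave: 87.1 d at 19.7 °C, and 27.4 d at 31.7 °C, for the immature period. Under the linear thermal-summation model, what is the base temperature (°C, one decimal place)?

14.2 °C

Under the model K = D·(T − T_b), so D₁·(T₁ − T_b) = D₂·(T₂ − T_b).
87.1·(19.7 − T_b) = 27.4·(31.7 − T_b)
T_b = (87.1·19.7 − 27.4·31.7) / (87.1 − 27.4) = 847.29 / 59.7 = 14.192 °C ≈ 14.2 °C.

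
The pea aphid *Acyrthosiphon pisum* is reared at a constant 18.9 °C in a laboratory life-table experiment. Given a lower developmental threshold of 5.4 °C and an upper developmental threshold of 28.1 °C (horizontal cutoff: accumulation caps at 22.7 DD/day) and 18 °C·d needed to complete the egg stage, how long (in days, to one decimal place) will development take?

1.3 days

Daily accumulation = 18.9 − 5.4 = 13.5 DD/day.
Duration = 18 / 13.5 = 1.333 ≈ 1.3 days.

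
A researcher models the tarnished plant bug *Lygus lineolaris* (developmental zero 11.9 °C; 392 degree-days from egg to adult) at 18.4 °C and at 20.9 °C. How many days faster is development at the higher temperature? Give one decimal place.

At 18.4 °C: 392 / (18.4 − 11.9) = 392 / 6.5 = 60.308 d.
At 20.9 °C: 392 / (20.9 − 11.9) = 392 / 9.0 = 43.556 d.
Difference = |60.308 − 43.556| = 16.752 ≈ 16.8 days.

16.8 days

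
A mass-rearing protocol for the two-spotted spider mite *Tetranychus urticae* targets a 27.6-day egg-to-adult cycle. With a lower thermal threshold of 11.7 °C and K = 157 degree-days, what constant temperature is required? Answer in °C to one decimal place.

Required daily accumulation = 157 / 27.6 = 5.688 DD/day.
T = T_base + 5.688 = 11.7 + 5.688 = 17.388 ≈ 17.4 °C.

17.4 °C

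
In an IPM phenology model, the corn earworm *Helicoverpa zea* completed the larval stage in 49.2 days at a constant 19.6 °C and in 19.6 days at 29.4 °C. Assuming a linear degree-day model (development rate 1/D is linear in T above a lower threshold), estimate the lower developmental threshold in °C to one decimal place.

13.1 °C

Under the model K = D·(T − T_b), so D₁·(T₁ − T_b) = D₂·(T₂ − T_b).
49.2·(19.6 − T_b) = 19.6·(29.4 − T_b)
T_b = (49.2·19.6 − 19.6·29.4) / (49.2 − 19.6) = 388.08 / 29.6 = 13.111 °C ≈ 13.1 °C.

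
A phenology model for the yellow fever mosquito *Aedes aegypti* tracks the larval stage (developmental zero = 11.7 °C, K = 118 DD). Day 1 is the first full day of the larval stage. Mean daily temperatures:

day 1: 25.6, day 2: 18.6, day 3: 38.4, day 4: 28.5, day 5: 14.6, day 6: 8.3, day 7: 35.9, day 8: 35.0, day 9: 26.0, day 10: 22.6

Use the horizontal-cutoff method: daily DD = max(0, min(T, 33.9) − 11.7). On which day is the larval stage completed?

Daily DD above 11.7 °C (capped at 22.2): 13.9, 6.9, 22.2, 16.8, 2.9, 0.0, 22.2, 22.2, 14.3, 10.9.
Cumulative: 13.9, 20.8, 43.0, 59.8, 62.7, 62.7, 84.9, 107.1, 121.4, 132.3.
The total first reaches 118 DD on day 9.

day 9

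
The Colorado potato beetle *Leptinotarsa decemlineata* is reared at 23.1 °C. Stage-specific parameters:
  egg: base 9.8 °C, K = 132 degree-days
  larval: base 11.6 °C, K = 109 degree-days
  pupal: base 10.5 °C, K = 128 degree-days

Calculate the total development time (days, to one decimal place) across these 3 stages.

29.6 days

egg: 132 / (23.1 − 9.8) = 132 / 13.3 = 9.925 d.
larval: 109 / (23.1 − 11.6) = 109 / 11.5 = 9.478 d.
pupal: 128 / (23.1 − 10.5) = 128 / 12.6 = 10.159 d.
Sum = 29.562 ≈ 29.6 days.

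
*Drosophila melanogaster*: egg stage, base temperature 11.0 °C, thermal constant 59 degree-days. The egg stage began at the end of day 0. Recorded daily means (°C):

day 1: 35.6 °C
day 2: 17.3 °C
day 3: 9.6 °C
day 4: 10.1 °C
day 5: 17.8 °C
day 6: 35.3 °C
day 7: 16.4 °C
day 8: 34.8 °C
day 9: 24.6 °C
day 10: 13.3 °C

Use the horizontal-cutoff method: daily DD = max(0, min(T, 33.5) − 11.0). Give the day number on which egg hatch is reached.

day 7

Daily DD above 11.0 °C (capped at 22.5): 22.5, 6.3, 0.0, 0.0, 6.8, 22.5, 5.4, 22.5, 13.6, 2.3.
Cumulative: 22.5, 28.8, 28.8, 28.8, 35.6, 58.1, 63.5, 86.0, 99.6, 101.9.
The total first reaches 59 DD on day 7.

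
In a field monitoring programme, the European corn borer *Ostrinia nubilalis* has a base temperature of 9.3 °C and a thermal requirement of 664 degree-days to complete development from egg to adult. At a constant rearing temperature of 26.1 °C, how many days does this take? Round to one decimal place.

39.5 days

Daily accumulation = 26.1 − 9.3 = 16.8 DD/day.
Duration = 664 / 16.8 = 39.524 ≈ 39.5 days.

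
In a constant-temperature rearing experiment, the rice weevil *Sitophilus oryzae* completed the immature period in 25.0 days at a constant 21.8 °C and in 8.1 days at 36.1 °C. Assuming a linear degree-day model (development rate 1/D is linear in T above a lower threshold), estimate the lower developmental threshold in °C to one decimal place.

Linear rate model ⇒ the product D·(T − T_b) is constant across temperatures.
25.0·(21.8 − T_b) = 8.1·(36.1 − T_b)
T_b = (25.0·21.8 − 8.1·36.1) / (25.0 − 8.1) = 252.59 / 16.9 = 14.946 °C ≈ 14.9 °C.

14.9 °C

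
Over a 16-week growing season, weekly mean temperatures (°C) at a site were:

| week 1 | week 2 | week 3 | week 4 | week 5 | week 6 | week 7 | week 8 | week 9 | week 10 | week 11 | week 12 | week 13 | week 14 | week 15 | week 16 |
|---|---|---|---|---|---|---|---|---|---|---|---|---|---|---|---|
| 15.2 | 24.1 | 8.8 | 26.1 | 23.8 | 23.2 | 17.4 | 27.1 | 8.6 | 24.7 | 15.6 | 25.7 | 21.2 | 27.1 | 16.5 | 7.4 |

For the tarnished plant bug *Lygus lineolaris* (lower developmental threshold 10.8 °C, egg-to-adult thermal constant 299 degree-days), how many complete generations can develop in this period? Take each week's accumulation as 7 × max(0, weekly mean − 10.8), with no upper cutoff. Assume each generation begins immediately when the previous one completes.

Weekly DD (7 × max(0, T̄ − 10.8)): 30.8, 93.1, 0.0, 107.1, 91.0, 86.8, 46.2, 114.1, 0.0, 97.3, 33.6, 104.3, 72.8, 114.1, 39.9, 0.0.
Season total = 1031.1 DD.
Complete generations = ⌊1031.1 / 299⌋ = 3.

3 generations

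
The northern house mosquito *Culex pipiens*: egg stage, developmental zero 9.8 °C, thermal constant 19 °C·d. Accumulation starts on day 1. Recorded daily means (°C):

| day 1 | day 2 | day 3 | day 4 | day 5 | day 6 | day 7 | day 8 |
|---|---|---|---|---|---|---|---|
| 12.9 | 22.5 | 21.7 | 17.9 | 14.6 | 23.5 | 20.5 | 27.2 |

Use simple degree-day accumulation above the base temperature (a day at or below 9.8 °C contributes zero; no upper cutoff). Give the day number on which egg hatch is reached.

Daily DD above 9.8 °C: 3.1, 12.7, 11.9, 8.1, 4.8, 13.7, 10.7, 17.4.
Cumulative: 3.1, 15.8, 27.7, 35.8, 40.6, 54.3, 65.0, 82.4.
The total first reaches 19 DD on day 3.

day 3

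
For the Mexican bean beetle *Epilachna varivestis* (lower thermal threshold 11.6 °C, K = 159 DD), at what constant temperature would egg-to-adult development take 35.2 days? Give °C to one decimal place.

Required daily accumulation = 159 / 35.2 = 4.517 DD/day.
T = T_base + 4.517 = 11.6 + 4.517 = 16.117 ≈ 16.1 °C.

16.1 °C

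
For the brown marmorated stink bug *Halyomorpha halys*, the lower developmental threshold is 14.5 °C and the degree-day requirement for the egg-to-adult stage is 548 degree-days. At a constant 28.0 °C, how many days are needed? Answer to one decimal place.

Daily accumulation = 28.0 − 14.5 = 13.5 DD/day.
Duration = 548 / 13.5 = 40.593 ≈ 40.6 days.

40.6 days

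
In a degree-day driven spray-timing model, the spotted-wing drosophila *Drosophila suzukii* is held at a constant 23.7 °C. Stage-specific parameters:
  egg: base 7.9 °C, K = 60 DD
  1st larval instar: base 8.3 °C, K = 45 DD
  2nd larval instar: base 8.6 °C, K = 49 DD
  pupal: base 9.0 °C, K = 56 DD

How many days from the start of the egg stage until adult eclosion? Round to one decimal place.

13.8 days

egg: 60 / (23.7 − 7.9) = 60 / 15.8 = 3.797 d.
1st larval instar: 45 / (23.7 − 8.3) = 45 / 15.4 = 2.922 d.
2nd larval instar: 49 / (23.7 − 8.6) = 49 / 15.1 = 3.245 d.
pupal: 56 / (23.7 − 9.0) = 56 / 14.7 = 3.810 d.
Sum = 13.774 ≈ 13.8 days.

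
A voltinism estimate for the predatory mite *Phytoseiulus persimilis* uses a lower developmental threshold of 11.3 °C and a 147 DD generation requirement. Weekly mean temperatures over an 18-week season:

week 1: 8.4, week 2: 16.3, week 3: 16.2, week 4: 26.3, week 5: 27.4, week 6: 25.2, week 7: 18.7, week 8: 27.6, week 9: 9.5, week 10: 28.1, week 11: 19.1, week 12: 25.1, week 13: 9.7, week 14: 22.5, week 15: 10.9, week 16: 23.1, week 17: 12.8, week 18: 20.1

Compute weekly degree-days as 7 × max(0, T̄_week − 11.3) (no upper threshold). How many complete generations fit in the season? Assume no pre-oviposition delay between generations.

7 generations

Weekly DD (7 × max(0, T̄ − 11.3)): 0.0, 35.0, 34.3, 105.0, 112.7, 97.3, 51.8, 114.1, 0.0, 117.6, 54.6, 96.6, 0.0, 78.4, 0.0, 82.6, 10.5, 61.6.
Season total = 1052.1 DD.
Complete generations = ⌊1052.1 / 147⌋ = 7.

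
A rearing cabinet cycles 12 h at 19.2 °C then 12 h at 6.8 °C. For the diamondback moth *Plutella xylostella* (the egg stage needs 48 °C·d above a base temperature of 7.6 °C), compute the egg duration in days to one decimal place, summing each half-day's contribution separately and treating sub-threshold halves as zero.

8.3 days

Day half: max(0, 19.2 − 7.6) × 0.5 = 11.6 × 0.5 = 5.80 DD.
Night half: max(0, 6.8 − 7.6) × 0.5 = 0.0 × 0.5 = 0.00 DD.
Per 24 h: 5.80 DD/day.
Duration = 48 / 5.80 = 8.276 ≈ 8.3 days.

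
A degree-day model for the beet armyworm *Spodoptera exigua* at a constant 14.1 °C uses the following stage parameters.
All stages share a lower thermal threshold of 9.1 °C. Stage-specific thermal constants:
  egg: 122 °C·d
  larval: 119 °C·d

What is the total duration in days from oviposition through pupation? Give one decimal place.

48.2 days

Daily accumulation at 14.1 °C = 14.1 − 9.1 = 5.0 DD/day.
Total K = 122 + 119 = 241 DD.
Total duration = 241 / 5.0 = 48.200 ≈ 48.2 days.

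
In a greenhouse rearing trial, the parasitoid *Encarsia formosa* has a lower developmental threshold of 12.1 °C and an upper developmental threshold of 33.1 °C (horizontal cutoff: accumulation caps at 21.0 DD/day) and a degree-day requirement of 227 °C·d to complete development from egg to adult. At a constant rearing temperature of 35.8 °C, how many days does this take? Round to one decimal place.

10.8 days

Temperature 35.8 °C exceeds the upper threshold, so daily accumulation caps at 33.1 − 12.1 = 21.0 DD/day.
Duration = 227 / 21.0 = 10.810 ≈ 10.8 days.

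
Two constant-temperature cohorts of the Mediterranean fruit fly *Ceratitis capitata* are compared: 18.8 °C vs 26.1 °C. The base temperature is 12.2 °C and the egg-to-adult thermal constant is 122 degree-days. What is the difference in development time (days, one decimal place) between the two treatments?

9.7 days

At 18.8 °C: 122 / (18.8 − 12.2) = 122 / 6.6 = 18.485 d.
At 26.1 °C: 122 / (26.1 − 12.2) = 122 / 13.9 = 8.777 d.
Difference = |18.485 − 8.777| = 9.708 ≈ 9.7 days.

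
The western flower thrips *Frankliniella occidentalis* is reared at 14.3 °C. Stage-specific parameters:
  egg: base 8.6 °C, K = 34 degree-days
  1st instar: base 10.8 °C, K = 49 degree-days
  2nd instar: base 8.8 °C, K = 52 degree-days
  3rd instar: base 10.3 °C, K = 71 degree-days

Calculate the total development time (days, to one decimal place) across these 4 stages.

47.2 days

egg: 34 / (14.3 − 8.6) = 34 / 5.7 = 5.965 d.
1st instar: 49 / (14.3 − 10.8) = 49 / 3.5 = 14.000 d.
2nd instar: 52 / (14.3 − 8.8) = 52 / 5.5 = 9.455 d.
3rd instar: 71 / (14.3 − 10.3) = 71 / 4.0 = 17.750 d.
Sum = 47.169 ≈ 47.2 days.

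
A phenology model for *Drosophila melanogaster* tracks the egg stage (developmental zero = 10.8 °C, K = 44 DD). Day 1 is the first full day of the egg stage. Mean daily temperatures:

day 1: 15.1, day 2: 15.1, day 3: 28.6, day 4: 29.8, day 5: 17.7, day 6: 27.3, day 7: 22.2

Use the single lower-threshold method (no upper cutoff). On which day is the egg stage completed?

day 4

Daily DD above 10.8 °C: 4.3, 4.3, 17.8, 19.0, 6.9, 16.5, 11.4.
Cumulative: 4.3, 8.6, 26.4, 45.4, 52.3, 68.8, 80.2.
The total first reaches 44 DD on day 4.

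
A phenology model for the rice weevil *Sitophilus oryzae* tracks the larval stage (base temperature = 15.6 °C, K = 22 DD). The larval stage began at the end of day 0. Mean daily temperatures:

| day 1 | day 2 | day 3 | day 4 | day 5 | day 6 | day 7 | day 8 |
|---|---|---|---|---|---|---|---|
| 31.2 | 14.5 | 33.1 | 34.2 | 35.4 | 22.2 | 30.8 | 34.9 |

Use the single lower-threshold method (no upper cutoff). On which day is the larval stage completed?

Daily DD above 15.6 °C: 15.6, 0.0, 17.5, 18.6, 19.8, 6.6, 15.2, 19.3.
Cumulative: 15.6, 15.6, 33.1, 51.7, 71.5, 78.1, 93.3, 112.6.
The total first reaches 22 DD on day 3.

day 3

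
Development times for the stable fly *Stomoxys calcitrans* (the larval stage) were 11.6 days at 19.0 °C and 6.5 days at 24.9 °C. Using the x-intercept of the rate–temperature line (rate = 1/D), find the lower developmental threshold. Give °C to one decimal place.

Under the model K = D·(T − T_b), so D₁·(T₁ − T_b) = D₂·(T₂ − T_b).
11.6·(19.0 − T_b) = 6.5·(24.9 − T_b)
T_b = (11.6·19.0 − 6.5·24.9) / (11.6 − 6.5) = 58.55 / 5.1 = 11.480 °C ≈ 11.5 °C.

11.5 °C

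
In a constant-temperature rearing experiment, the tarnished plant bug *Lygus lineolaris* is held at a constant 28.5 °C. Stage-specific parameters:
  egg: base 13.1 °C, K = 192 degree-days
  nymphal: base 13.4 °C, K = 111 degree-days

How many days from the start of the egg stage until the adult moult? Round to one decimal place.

egg: 192 / (28.5 − 13.1) = 192 / 15.4 = 12.468 d.
nymphal: 111 / (28.5 − 13.4) = 111 / 15.1 = 7.351 d.
Sum = 19.819 ≈ 19.8 days.

19.8 days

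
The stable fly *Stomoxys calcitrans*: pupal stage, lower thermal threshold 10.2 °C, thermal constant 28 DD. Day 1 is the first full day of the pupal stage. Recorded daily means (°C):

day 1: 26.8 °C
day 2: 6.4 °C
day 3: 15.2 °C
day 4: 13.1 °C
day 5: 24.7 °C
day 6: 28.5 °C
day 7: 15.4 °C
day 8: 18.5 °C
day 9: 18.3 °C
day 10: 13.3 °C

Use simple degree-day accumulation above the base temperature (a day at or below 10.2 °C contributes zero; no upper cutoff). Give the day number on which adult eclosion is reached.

Daily DD above 10.2 °C: 16.6, 0.0, 5.0, 2.9, 14.5, 18.3, 5.2, 8.3, 8.1, 3.1.
Cumulative: 16.6, 16.6, 21.6, 24.5, 39.0, 57.3, 62.5, 70.8, 78.9, 82.0.
The total first reaches 28 DD on day 5.

day 5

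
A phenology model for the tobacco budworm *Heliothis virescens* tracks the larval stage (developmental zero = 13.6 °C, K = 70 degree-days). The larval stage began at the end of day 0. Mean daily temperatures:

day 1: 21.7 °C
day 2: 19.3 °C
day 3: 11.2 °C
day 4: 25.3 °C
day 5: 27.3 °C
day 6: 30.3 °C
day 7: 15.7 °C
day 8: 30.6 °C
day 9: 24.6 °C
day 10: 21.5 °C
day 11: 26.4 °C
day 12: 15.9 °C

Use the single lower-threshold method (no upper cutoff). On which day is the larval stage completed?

Daily DD above 13.6 °C: 8.1, 5.7, 0.0, 11.7, 13.7, 16.7, 2.1, 17.0, 11.0, 7.9, 12.8, 2.3.
Cumulative: 8.1, 13.8, 13.8, 25.5, 39.2, 55.9, 58.0, 75.0, 86.0, 93.9, 106.7, 109.0.
The total first reaches 70 DD on day 8.

day 8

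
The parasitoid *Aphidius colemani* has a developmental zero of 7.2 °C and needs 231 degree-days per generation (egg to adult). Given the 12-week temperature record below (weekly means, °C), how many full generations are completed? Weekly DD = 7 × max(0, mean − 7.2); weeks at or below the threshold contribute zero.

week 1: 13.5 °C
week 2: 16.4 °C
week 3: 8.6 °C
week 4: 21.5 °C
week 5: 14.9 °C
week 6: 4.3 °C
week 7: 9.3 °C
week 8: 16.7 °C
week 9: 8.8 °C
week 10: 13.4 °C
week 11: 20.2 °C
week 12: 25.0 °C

2 generations

Weekly DD (7 × max(0, T̄ − 7.2)): 44.1, 64.4, 9.8, 100.1, 53.9, 0.0, 14.7, 66.5, 11.2, 43.4, 91.0, 124.6.
Season total = 623.7 DD.
Complete generations = ⌊623.7 / 231⌋ = 2.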